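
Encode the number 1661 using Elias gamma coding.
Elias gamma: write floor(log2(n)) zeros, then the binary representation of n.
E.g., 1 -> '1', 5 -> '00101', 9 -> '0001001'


num_bits = floor(log2(1661)) + 1 = 11
leading_zeros = num_bits - 1 = 10
binary(1661) = 11001111101

Elias gamma(1661) = '0000000000' + '11001111101' = 000000000011001111101 (21 bits)


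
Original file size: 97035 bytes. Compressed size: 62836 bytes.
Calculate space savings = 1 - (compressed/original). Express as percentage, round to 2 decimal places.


ratio = compressed/original = 62836/97035 = 0.64756
savings = 1 - ratio = 1 - 0.64756 = 0.35244
as a percentage: 0.35244 * 100 = 35.24%

Space savings = 1 - 62836/97035 = 35.24%


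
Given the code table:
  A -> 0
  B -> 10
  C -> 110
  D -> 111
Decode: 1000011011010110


Decoding:
10 -> B
0 -> A
0 -> A
0 -> A
110 -> C
110 -> C
10 -> B
110 -> C


Result: BAAACCBC


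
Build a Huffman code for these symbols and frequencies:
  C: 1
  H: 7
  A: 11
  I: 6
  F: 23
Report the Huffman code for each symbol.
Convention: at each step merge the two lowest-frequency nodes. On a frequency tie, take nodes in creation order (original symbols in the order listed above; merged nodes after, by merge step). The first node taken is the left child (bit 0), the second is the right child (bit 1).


Huffman tree construction:
Step 1: Merge C(1) + I(6) = 7
Step 2: Merge H(7) + (C+I)(7) = 14
Step 3: Merge A(11) + (H+(C+I))(14) = 25
Step 4: Merge F(23) + (A+(H+(C+I)))(25) = 48
Read each symbol's code off the tree from the root (left child = 0, right child = 1).

Codes:
  C: 1110 (length 4)
  H: 110 (length 3)
  A: 10 (length 2)
  I: 1111 (length 4)
  F: 0 (length 1)
Average code length: 94/48 = 1.9583 bits/symbol


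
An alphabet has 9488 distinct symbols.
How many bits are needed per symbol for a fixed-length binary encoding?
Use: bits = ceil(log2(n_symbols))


log2(9488) = 13.2119
Bracket: 2^13 = 8192 < 9488 <= 2^14 = 16384
So ceil(log2(9488)) = 14

bits = ceil(log2(9488)) = ceil(13.2119) = 14 bits


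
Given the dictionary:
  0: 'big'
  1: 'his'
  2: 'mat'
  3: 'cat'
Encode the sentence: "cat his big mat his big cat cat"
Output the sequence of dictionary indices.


Look up each word in the dictionary:
  'cat' -> 3
  'his' -> 1
  'big' -> 0
  'mat' -> 2
  'his' -> 1
  'big' -> 0
  'cat' -> 3
  'cat' -> 3

Encoded: [3, 1, 0, 2, 1, 0, 3, 3]


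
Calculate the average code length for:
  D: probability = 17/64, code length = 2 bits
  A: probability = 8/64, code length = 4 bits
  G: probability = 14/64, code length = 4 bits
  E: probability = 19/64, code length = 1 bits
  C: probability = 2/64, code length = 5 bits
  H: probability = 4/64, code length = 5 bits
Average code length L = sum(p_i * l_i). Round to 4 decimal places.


Weighted contributions p_i * l_i:
  D: (17/64) * 2 = 34/64
  A: (8/64) * 4 = 32/64
  G: (14/64) * 4 = 56/64
  E: (19/64) * 1 = 19/64
  C: (2/64) * 5 = 10/64
  H: (4/64) * 5 = 20/64
Sum = (34 + 32 + 56 + 19 + 10 + 20)/64 = 171/64

L = 171/64 = 2.6719 bits/symbol


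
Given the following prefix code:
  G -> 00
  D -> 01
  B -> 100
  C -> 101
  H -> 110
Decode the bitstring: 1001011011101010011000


Decoding step by step:
Bits 100 -> B
Bits 101 -> C
Bits 101 -> C
Bits 110 -> H
Bits 101 -> C
Bits 00 -> G
Bits 110 -> H
Bits 00 -> G


Decoded message: BCCHCGHG


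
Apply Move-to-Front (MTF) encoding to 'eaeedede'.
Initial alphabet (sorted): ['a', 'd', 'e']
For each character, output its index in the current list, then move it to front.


MTF encoding:
'e': index 2 in ['a', 'd', 'e'] -> ['e', 'a', 'd']
'a': index 1 in ['e', 'a', 'd'] -> ['a', 'e', 'd']
'e': index 1 in ['a', 'e', 'd'] -> ['e', 'a', 'd']
'e': index 0 in ['e', 'a', 'd'] -> ['e', 'a', 'd']
'd': index 2 in ['e', 'a', 'd'] -> ['d', 'e', 'a']
'e': index 1 in ['d', 'e', 'a'] -> ['e', 'd', 'a']
'd': index 1 in ['e', 'd', 'a'] -> ['d', 'e', 'a']
'e': index 1 in ['d', 'e', 'a'] -> ['e', 'd', 'a']


Output: [2, 1, 1, 0, 2, 1, 1, 1]


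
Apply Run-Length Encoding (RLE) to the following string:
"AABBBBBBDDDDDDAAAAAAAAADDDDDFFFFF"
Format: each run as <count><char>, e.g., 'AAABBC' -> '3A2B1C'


Scanning runs left to right:
  i=0: run of 'A' x 2 -> '2A'
  i=2: run of 'B' x 6 -> '6B'
  i=8: run of 'D' x 6 -> '6D'
  i=14: run of 'A' x 9 -> '9A'
  i=23: run of 'D' x 5 -> '5D'
  i=28: run of 'F' x 5 -> '5F'

RLE = 2A6B6D9A5D5F


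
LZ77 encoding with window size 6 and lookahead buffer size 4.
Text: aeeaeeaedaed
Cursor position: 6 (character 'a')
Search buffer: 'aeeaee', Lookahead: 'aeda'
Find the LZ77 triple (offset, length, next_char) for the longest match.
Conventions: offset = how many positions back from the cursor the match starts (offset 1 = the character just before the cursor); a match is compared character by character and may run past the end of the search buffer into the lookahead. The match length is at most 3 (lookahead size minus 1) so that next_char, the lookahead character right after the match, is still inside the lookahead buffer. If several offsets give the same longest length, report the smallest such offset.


Try each offset into the search buffer:
  offset=1 (pos 5, char 'e'): match length 0
  offset=2 (pos 4, char 'e'): match length 0
  offset=3 (pos 3, char 'a'): match length 2
  offset=4 (pos 2, char 'e'): match length 0
  offset=5 (pos 1, char 'e'): match length 0
  offset=6 (pos 0, char 'a'): match length 2
Longest match has length 2, found at offsets 3, 6; take the smallest, offset 3.
next_char = character at position 6 + 2 = 8 -> 'd'

Best match: offset=3, length=2 (matching 'ae' starting at position 3)
LZ77 triple: (3, 2, 'd')


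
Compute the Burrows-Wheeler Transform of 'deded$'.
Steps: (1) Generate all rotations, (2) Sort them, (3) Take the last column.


Rotations (sorted):
  0: $deded -> last char: d
  1: d$dede -> last char: e
  2: ded$de -> last char: e
  3: deded$ -> last char: $
  4: ed$ded -> last char: d
  5: eded$d -> last char: d


BWT = dee$dd


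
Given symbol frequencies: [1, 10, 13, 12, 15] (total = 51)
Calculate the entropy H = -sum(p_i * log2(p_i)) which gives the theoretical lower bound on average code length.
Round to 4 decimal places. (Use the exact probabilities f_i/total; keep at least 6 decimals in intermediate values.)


Per-symbol terms -p_i * log2(p_i) with p_i = f_i/51:
  p = 1/51 = 0.019608: log2(p) = -5.672425, -p*log2(p) = 0.111224
  p = 10/51 = 0.196078: log2(p) = -2.350497, -p*log2(p) = 0.460882
  p = 13/51 = 0.254902: log2(p) = -1.971986, -p*log2(p) = 0.502663
  p = 12/51 = 0.235294: log2(p) = -2.087463, -p*log2(p) = 0.491168
  p = 15/51 = 0.294118: log2(p) = -1.765535, -p*log2(p) = 0.519275
H = 0.111224 + 0.460882 + 0.502663 + 0.491168 + 0.519275 = 2.085212

H = 2.0852 bits/symbol


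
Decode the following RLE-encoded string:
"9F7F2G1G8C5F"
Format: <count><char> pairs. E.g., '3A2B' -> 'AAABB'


Expanding each <count><char> pair:
  9F -> 'FFFFFFFFF'
  7F -> 'FFFFFFF'
  2G -> 'GG'
  1G -> 'G'
  8C -> 'CCCCCCCC'
  5F -> 'FFFFF'

Decoded = FFFFFFFFFFFFFFFFGGGCCCCCCCCFFFFF


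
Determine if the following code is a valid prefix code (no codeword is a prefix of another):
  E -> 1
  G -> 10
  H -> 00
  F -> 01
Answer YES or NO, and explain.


Checking each pair (does one codeword prefix another?):
  E='1' vs G='10': prefix -- VIOLATION

NO -- this is NOT a valid prefix code. E (1) is a prefix of G (10).


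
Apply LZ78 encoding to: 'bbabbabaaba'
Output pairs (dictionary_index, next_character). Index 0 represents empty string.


LZ78 encoding steps:
Dictionary: {0: ''}
Step 1: w='' (idx 0), next='b' -> output (0, 'b'), add 'b' as idx 1
Step 2: w='b' (idx 1), next='a' -> output (1, 'a'), add 'ba' as idx 2
Step 3: w='b' (idx 1), next='b' -> output (1, 'b'), add 'bb' as idx 3
Step 4: w='' (idx 0), next='a' -> output (0, 'a'), add 'a' as idx 4
Step 5: w='ba' (idx 2), next='a' -> output (2, 'a'), add 'baa' as idx 5
Step 6: w='ba' (idx 2), end of input -> output (2, '')


Encoded: [(0, 'b'), (1, 'a'), (1, 'b'), (0, 'a'), (2, 'a'), (2, '')]


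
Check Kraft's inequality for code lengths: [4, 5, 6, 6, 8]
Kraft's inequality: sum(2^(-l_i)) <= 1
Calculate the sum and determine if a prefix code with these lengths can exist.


Sum = 2^(-4) + 2^(-5) + 2^(-6) + 2^(-6) + 2^(-8)
    = 0.0625 + 0.03125 + 0.015625 + 0.015625 + 0.00390625
    = 33/256 = 0.12890625
Since 0.12890625 <= 1, Kraft's inequality IS satisfied.
A prefix code with these lengths CAN exist.

Kraft sum = 0.12890625. Satisfied.


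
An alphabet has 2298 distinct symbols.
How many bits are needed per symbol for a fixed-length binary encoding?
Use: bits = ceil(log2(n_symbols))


log2(2298) = 11.1662
Bracket: 2^11 = 2048 < 2298 <= 2^12 = 4096
So ceil(log2(2298)) = 12

bits = ceil(log2(2298)) = ceil(11.1662) = 12 bits


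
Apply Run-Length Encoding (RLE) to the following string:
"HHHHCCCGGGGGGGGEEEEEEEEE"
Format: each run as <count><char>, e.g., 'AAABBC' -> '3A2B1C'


Scanning runs left to right:
  i=0: run of 'H' x 4 -> '4H'
  i=4: run of 'C' x 3 -> '3C'
  i=7: run of 'G' x 8 -> '8G'
  i=15: run of 'E' x 9 -> '9E'

RLE = 4H3C8G9E


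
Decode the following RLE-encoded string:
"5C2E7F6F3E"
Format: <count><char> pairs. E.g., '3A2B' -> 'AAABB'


Expanding each <count><char> pair:
  5C -> 'CCCCC'
  2E -> 'EE'
  7F -> 'FFFFFFF'
  6F -> 'FFFFFF'
  3E -> 'EEE'

Decoded = CCCCCEEFFFFFFFFFFFFFEEE


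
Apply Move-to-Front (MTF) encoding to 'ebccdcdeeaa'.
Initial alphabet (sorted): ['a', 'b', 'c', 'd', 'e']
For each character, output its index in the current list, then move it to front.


MTF encoding:
'e': index 4 in ['a', 'b', 'c', 'd', 'e'] -> ['e', 'a', 'b', 'c', 'd']
'b': index 2 in ['e', 'a', 'b', 'c', 'd'] -> ['b', 'e', 'a', 'c', 'd']
'c': index 3 in ['b', 'e', 'a', 'c', 'd'] -> ['c', 'b', 'e', 'a', 'd']
'c': index 0 in ['c', 'b', 'e', 'a', 'd'] -> ['c', 'b', 'e', 'a', 'd']
'd': index 4 in ['c', 'b', 'e', 'a', 'd'] -> ['d', 'c', 'b', 'e', 'a']
'c': index 1 in ['d', 'c', 'b', 'e', 'a'] -> ['c', 'd', 'b', 'e', 'a']
'd': index 1 in ['c', 'd', 'b', 'e', 'a'] -> ['d', 'c', 'b', 'e', 'a']
'e': index 3 in ['d', 'c', 'b', 'e', 'a'] -> ['e', 'd', 'c', 'b', 'a']
'e': index 0 in ['e', 'd', 'c', 'b', 'a'] -> ['e', 'd', 'c', 'b', 'a']
'a': index 4 in ['e', 'd', 'c', 'b', 'a'] -> ['a', 'e', 'd', 'c', 'b']
'a': index 0 in ['a', 'e', 'd', 'c', 'b'] -> ['a', 'e', 'd', 'c', 'b']


Output: [4, 2, 3, 0, 4, 1, 1, 3, 0, 4, 0]


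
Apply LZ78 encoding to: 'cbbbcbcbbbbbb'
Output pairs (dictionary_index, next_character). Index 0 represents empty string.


LZ78 encoding steps:
Dictionary: {0: ''}
Step 1: w='' (idx 0), next='c' -> output (0, 'c'), add 'c' as idx 1
Step 2: w='' (idx 0), next='b' -> output (0, 'b'), add 'b' as idx 2
Step 3: w='b' (idx 2), next='b' -> output (2, 'b'), add 'bb' as idx 3
Step 4: w='c' (idx 1), next='b' -> output (1, 'b'), add 'cb' as idx 4
Step 5: w='cb' (idx 4), next='b' -> output (4, 'b'), add 'cbb' as idx 5
Step 6: w='bb' (idx 3), next='b' -> output (3, 'b'), add 'bbb' as idx 6
Step 7: w='b' (idx 2), end of input -> output (2, '')


Encoded: [(0, 'c'), (0, 'b'), (2, 'b'), (1, 'b'), (4, 'b'), (3, 'b'), (2, '')]


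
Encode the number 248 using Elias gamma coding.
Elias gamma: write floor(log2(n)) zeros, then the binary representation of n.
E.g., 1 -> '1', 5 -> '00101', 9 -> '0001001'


num_bits = floor(log2(248)) + 1 = 8
leading_zeros = num_bits - 1 = 7
binary(248) = 11111000

Elias gamma(248) = '0000000' + '11111000' = 000000011111000 (15 bits)


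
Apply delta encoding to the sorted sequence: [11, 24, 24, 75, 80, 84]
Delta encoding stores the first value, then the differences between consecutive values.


First value: 11
Deltas:
  24 - 11 = 13
  24 - 24 = 0
  75 - 24 = 51
  80 - 75 = 5
  84 - 80 = 4


Delta encoded: [11, 13, 0, 51, 5, 4]


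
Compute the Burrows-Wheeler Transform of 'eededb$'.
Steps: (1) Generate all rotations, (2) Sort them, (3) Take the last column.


Rotations (sorted):
  0: $eededb -> last char: b
  1: b$eeded -> last char: d
  2: db$eede -> last char: e
  3: dedb$ee -> last char: e
  4: edb$eed -> last char: d
  5: ededb$e -> last char: e
  6: eededb$ -> last char: $


BWT = bdeede$


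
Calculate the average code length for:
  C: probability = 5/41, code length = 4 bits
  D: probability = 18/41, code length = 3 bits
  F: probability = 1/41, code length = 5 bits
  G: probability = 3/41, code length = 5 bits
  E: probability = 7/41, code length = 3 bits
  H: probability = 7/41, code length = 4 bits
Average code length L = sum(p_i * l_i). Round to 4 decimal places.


Weighted contributions p_i * l_i:
  C: (5/41) * 4 = 20/41
  D: (18/41) * 3 = 54/41
  F: (1/41) * 5 = 5/41
  G: (3/41) * 5 = 15/41
  E: (7/41) * 3 = 21/41
  H: (7/41) * 4 = 28/41
Sum = (20 + 54 + 5 + 15 + 21 + 28)/41 = 143/41

L = 143/41 = 3.4878 bits/symbol


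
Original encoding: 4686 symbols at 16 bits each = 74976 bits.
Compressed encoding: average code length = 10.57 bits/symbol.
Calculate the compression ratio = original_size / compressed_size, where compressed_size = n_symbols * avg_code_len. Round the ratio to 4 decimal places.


original_size = n_symbols * orig_bits = 4686 * 16 = 74976 bits
compressed_size = n_symbols * avg_code_len = 4686 * 10.57 = 49531.02 bits
ratio = original_size / compressed_size = 74976 / 49531.02 = 1.5137

Compression ratio = 1.5137


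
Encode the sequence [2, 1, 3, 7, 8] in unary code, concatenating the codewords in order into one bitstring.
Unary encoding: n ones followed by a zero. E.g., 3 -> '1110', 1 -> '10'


Encode each number as n ones followed by a terminating 0:
  2 -> 110 (3 bits)
  1 -> 10 (2 bits)
  3 -> 1110 (4 bits)
  7 -> 11111110 (8 bits)
  8 -> 111111110 (9 bits)
Total length = 3 + 2 + 4 + 8 + 9 = 26 bits.

Unary([2, 1, 3, 7, 8]) = 11010111011111110111111110 (26 bits)


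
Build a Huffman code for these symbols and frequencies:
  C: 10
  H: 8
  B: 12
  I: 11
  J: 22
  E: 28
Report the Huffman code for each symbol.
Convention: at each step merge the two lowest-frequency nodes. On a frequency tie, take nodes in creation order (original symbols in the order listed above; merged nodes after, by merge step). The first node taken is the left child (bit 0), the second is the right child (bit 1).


Huffman tree construction:
Step 1: Merge H(8) + C(10) = 18
Step 2: Merge I(11) + B(12) = 23
Step 3: Merge (H+C)(18) + J(22) = 40
Step 4: Merge (I+B)(23) + E(28) = 51
Step 5: Merge ((H+C)+J)(40) + ((I+B)+E)(51) = 91
Read each symbol's code off the tree from the root (left child = 0, right child = 1).

Codes:
  C: 001 (length 3)
  H: 000 (length 3)
  B: 101 (length 3)
  I: 100 (length 3)
  J: 01 (length 2)
  E: 11 (length 2)
Average code length: 223/91 = 2.4505 bits/symbol


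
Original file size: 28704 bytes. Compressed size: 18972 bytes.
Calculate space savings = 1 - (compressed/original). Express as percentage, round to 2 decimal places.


ratio = compressed/original = 18972/28704 = 0.660953
savings = 1 - ratio = 1 - 0.660953 = 0.339047
as a percentage: 0.339047 * 100 = 33.9%

Space savings = 1 - 18972/28704 = 33.9%


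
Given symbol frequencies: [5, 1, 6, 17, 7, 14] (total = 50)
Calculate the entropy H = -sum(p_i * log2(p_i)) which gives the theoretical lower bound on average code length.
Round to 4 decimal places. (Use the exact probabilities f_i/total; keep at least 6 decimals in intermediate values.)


Per-symbol terms -p_i * log2(p_i) with p_i = f_i/50:
  p = 5/50 = 0.100000: log2(p) = -3.321928, -p*log2(p) = 0.332193
  p = 1/50 = 0.020000: log2(p) = -5.643856, -p*log2(p) = 0.112877
  p = 6/50 = 0.120000: log2(p) = -3.058894, -p*log2(p) = 0.367067
  p = 17/50 = 0.340000: log2(p) = -1.556393, -p*log2(p) = 0.529174
  p = 7/50 = 0.140000: log2(p) = -2.836501, -p*log2(p) = 0.397110
  p = 14/50 = 0.280000: log2(p) = -1.836501, -p*log2(p) = 0.514220
H = 0.332193 + 0.112877 + 0.367067 + 0.529174 + 0.397110 + 0.514220 = 2.252641

H = 2.2526 bits/symbol


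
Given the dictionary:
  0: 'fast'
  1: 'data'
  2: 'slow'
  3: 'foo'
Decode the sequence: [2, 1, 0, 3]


Look up each index in the dictionary:
  2 -> 'slow'
  1 -> 'data'
  0 -> 'fast'
  3 -> 'foo'

Decoded: "slow data fast foo"


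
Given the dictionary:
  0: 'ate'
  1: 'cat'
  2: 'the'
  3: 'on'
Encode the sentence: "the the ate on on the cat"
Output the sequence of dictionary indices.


Look up each word in the dictionary:
  'the' -> 2
  'the' -> 2
  'ate' -> 0
  'on' -> 3
  'on' -> 3
  'the' -> 2
  'cat' -> 1

Encoded: [2, 2, 0, 3, 3, 2, 1]


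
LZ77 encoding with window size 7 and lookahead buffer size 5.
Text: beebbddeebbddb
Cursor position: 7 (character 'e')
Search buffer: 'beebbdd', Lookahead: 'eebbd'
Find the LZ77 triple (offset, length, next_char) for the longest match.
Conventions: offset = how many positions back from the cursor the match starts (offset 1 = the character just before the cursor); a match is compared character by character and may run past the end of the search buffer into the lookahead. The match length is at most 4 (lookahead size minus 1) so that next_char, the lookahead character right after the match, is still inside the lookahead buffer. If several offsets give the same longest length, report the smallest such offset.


Try each offset into the search buffer:
  offset=1 (pos 6, char 'd'): match length 0
  offset=2 (pos 5, char 'd'): match length 0
  offset=3 (pos 4, char 'b'): match length 0
  offset=4 (pos 3, char 'b'): match length 0
  offset=5 (pos 2, char 'e'): match length 1
  offset=6 (pos 1, char 'e'): match length 4
  offset=7 (pos 0, char 'b'): match length 0
Longest match has length 4 at offset 6.
next_char = character at position 7 + 4 = 11 -> 'd'

Best match: offset=6, length=4 (matching 'eebb' starting at position 1)
LZ77 triple: (6, 4, 'd')


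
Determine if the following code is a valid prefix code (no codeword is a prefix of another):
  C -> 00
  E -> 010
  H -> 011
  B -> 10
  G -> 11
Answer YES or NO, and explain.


Checking each pair (does one codeword prefix another?):
  C='00' vs E='010': no prefix
  C='00' vs H='011': no prefix
  C='00' vs B='10': no prefix
  C='00' vs G='11': no prefix
  E='010' vs C='00': no prefix
  E='010' vs H='011': no prefix
  E='010' vs B='10': no prefix
  E='010' vs G='11': no prefix
  H='011' vs C='00': no prefix
  H='011' vs E='010': no prefix
  H='011' vs B='10': no prefix
  H='011' vs G='11': no prefix
  B='10' vs C='00': no prefix
  B='10' vs E='010': no prefix
  B='10' vs H='011': no prefix
  B='10' vs G='11': no prefix
  G='11' vs C='00': no prefix
  G='11' vs E='010': no prefix
  G='11' vs H='011': no prefix
  G='11' vs B='10': no prefix
No violation found over all pairs.

YES -- this is a valid prefix code. No codeword is a prefix of any other codeword.


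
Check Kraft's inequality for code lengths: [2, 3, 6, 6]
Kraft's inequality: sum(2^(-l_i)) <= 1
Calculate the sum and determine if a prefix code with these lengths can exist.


Sum = 2^(-2) + 2^(-3) + 2^(-6) + 2^(-6)
    = 0.25 + 0.125 + 0.015625 + 0.015625
    = 26/64 = 0.40625
Since 0.40625 <= 1, Kraft's inequality IS satisfied.
A prefix code with these lengths CAN exist.

Kraft sum = 0.40625. Satisfied.


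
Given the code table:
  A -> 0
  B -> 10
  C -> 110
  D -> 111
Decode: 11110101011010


Decoding:
111 -> D
10 -> B
10 -> B
10 -> B
110 -> C
10 -> B


Result: DBBBCB


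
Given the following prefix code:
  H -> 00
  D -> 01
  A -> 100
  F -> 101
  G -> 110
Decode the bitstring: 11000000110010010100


Decoding step by step:
Bits 110 -> G
Bits 00 -> H
Bits 00 -> H
Bits 01 -> D
Bits 100 -> A
Bits 100 -> A
Bits 101 -> F
Bits 00 -> H


Decoded message: GHHDAAFH


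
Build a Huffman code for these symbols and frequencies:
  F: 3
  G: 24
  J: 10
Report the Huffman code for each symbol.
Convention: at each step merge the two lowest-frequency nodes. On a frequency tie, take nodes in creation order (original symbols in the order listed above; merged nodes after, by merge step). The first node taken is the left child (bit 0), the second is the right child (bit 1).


Huffman tree construction:
Step 1: Merge F(3) + J(10) = 13
Step 2: Merge (F+J)(13) + G(24) = 37
Read each symbol's code off the tree from the root (left child = 0, right child = 1).

Codes:
  F: 00 (length 2)
  G: 1 (length 1)
  J: 01 (length 2)
Average code length: 50/37 = 1.3514 bits/symbol


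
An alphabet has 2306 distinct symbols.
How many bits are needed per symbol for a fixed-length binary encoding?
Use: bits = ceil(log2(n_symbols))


log2(2306) = 11.1712
Bracket: 2^11 = 2048 < 2306 <= 2^12 = 4096
So ceil(log2(2306)) = 12

bits = ceil(log2(2306)) = ceil(11.1712) = 12 bits


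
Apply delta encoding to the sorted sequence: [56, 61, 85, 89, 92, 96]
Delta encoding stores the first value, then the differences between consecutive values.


First value: 56
Deltas:
  61 - 56 = 5
  85 - 61 = 24
  89 - 85 = 4
  92 - 89 = 3
  96 - 92 = 4


Delta encoded: [56, 5, 24, 4, 3, 4]


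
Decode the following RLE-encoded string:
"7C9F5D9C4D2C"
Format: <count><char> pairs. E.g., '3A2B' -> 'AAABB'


Expanding each <count><char> pair:
  7C -> 'CCCCCCC'
  9F -> 'FFFFFFFFF'
  5D -> 'DDDDD'
  9C -> 'CCCCCCCCC'
  4D -> 'DDDD'
  2C -> 'CC'

Decoded = CCCCCCCFFFFFFFFFDDDDDCCCCCCCCCDDDDCC


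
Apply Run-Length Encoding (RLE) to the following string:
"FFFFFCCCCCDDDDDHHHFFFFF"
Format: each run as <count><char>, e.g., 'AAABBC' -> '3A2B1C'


Scanning runs left to right:
  i=0: run of 'F' x 5 -> '5F'
  i=5: run of 'C' x 5 -> '5C'
  i=10: run of 'D' x 5 -> '5D'
  i=15: run of 'H' x 3 -> '3H'
  i=18: run of 'F' x 5 -> '5F'

RLE = 5F5C5D3H5F


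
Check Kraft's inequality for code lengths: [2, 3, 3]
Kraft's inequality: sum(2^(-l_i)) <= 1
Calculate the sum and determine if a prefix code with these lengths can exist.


Sum = 2^(-2) + 2^(-3) + 2^(-3)
    = 0.25 + 0.125 + 0.125
    = 4/8 = 0.5
Since 0.5 <= 1, Kraft's inequality IS satisfied.
A prefix code with these lengths CAN exist.

Kraft sum = 0.5. Satisfied.


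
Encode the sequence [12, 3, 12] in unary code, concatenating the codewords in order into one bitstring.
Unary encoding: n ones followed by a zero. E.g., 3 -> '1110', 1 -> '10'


Encode each number as n ones followed by a terminating 0:
  12 -> 1111111111110 (13 bits)
  3 -> 1110 (4 bits)
  12 -> 1111111111110 (13 bits)
Total length = 13 + 4 + 13 = 30 bits.

Unary([12, 3, 12]) = 111111111111011101111111111110 (30 bits)


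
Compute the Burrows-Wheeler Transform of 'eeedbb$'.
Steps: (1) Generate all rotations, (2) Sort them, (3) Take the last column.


Rotations (sorted):
  0: $eeedbb -> last char: b
  1: b$eeedb -> last char: b
  2: bb$eeed -> last char: d
  3: dbb$eee -> last char: e
  4: edbb$ee -> last char: e
  5: eedbb$e -> last char: e
  6: eeedbb$ -> last char: $


BWT = bbdeee$


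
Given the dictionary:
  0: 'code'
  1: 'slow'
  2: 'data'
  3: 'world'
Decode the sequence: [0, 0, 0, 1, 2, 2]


Look up each index in the dictionary:
  0 -> 'code'
  0 -> 'code'
  0 -> 'code'
  1 -> 'slow'
  2 -> 'data'
  2 -> 'data'

Decoded: "code code code slow data data"


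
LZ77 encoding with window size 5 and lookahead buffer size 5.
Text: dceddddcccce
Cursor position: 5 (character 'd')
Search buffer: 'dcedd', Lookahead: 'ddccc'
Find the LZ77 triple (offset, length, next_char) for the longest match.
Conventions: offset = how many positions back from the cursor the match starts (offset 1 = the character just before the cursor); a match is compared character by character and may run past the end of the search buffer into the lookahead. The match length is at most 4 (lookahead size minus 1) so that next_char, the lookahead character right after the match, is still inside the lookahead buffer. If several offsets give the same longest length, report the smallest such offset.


Try each offset into the search buffer:
  offset=1 (pos 4, char 'd'): match length 2
  offset=2 (pos 3, char 'd'): match length 2
  offset=3 (pos 2, char 'e'): match length 0
  offset=4 (pos 1, char 'c'): match length 0
  offset=5 (pos 0, char 'd'): match length 1
Longest match has length 2, found at offsets 1, 2; take the smallest, offset 1.
next_char = character at position 5 + 2 = 7 -> 'c'

Best match: offset=1, length=2 (matching 'dd' starting at position 4)
LZ77 triple: (1, 2, 'c')


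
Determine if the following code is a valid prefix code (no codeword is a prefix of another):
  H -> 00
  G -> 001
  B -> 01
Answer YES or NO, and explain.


Checking each pair (does one codeword prefix another?):
  H='00' vs G='001': prefix -- VIOLATION

NO -- this is NOT a valid prefix code. H (00) is a prefix of G (001).


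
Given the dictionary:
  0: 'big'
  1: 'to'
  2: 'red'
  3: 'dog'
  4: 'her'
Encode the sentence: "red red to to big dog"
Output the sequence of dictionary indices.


Look up each word in the dictionary:
  'red' -> 2
  'red' -> 2
  'to' -> 1
  'to' -> 1
  'big' -> 0
  'dog' -> 3

Encoded: [2, 2, 1, 1, 0, 3]


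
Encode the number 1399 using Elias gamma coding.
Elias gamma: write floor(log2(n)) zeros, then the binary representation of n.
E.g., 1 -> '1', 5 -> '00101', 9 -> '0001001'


num_bits = floor(log2(1399)) + 1 = 11
leading_zeros = num_bits - 1 = 10
binary(1399) = 10101110111

Elias gamma(1399) = '0000000000' + '10101110111' = 000000000010101110111 (21 bits)


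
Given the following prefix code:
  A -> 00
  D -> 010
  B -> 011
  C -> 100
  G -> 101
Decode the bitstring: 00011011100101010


Decoding step by step:
Bits 00 -> A
Bits 011 -> B
Bits 011 -> B
Bits 100 -> C
Bits 101 -> G
Bits 010 -> D


Decoded message: ABBCGD


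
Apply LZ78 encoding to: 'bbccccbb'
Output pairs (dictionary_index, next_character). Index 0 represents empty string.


LZ78 encoding steps:
Dictionary: {0: ''}
Step 1: w='' (idx 0), next='b' -> output (0, 'b'), add 'b' as idx 1
Step 2: w='b' (idx 1), next='c' -> output (1, 'c'), add 'bc' as idx 2
Step 3: w='' (idx 0), next='c' -> output (0, 'c'), add 'c' as idx 3
Step 4: w='c' (idx 3), next='c' -> output (3, 'c'), add 'cc' as idx 4
Step 5: w='b' (idx 1), next='b' -> output (1, 'b'), add 'bb' as idx 5


Encoded: [(0, 'b'), (1, 'c'), (0, 'c'), (3, 'c'), (1, 'b')]


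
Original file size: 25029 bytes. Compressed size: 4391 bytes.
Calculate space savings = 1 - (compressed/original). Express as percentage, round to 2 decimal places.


ratio = compressed/original = 4391/25029 = 0.175436
savings = 1 - ratio = 1 - 0.175436 = 0.824564
as a percentage: 0.824564 * 100 = 82.46%

Space savings = 1 - 4391/25029 = 82.46%


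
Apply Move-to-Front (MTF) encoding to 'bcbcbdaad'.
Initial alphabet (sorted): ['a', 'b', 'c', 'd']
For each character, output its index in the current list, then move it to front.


MTF encoding:
'b': index 1 in ['a', 'b', 'c', 'd'] -> ['b', 'a', 'c', 'd']
'c': index 2 in ['b', 'a', 'c', 'd'] -> ['c', 'b', 'a', 'd']
'b': index 1 in ['c', 'b', 'a', 'd'] -> ['b', 'c', 'a', 'd']
'c': index 1 in ['b', 'c', 'a', 'd'] -> ['c', 'b', 'a', 'd']
'b': index 1 in ['c', 'b', 'a', 'd'] -> ['b', 'c', 'a', 'd']
'd': index 3 in ['b', 'c', 'a', 'd'] -> ['d', 'b', 'c', 'a']
'a': index 3 in ['d', 'b', 'c', 'a'] -> ['a', 'd', 'b', 'c']
'a': index 0 in ['a', 'd', 'b', 'c'] -> ['a', 'd', 'b', 'c']
'd': index 1 in ['a', 'd', 'b', 'c'] -> ['d', 'a', 'b', 'c']


Output: [1, 2, 1, 1, 1, 3, 3, 0, 1]


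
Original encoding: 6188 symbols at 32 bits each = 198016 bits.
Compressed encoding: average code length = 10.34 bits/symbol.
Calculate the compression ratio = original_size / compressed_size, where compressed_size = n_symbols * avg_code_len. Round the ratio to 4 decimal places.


original_size = n_symbols * orig_bits = 6188 * 32 = 198016 bits
compressed_size = n_symbols * avg_code_len = 6188 * 10.34 = 63983.92 bits
ratio = original_size / compressed_size = 198016 / 63983.92 = 3.0948

Compression ratio = 3.0948


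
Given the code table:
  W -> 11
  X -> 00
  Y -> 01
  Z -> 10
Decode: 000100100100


Decoding:
00 -> X
01 -> Y
00 -> X
10 -> Z
01 -> Y
00 -> X


Result: XYXZYX


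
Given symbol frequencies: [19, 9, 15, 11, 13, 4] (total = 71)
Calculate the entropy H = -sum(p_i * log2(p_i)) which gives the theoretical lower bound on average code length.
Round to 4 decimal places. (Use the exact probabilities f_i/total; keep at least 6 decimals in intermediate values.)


Per-symbol terms -p_i * log2(p_i) with p_i = f_i/71:
  p = 19/71 = 0.267606: log2(p) = -1.901820, -p*log2(p) = 0.508938
  p = 9/71 = 0.126761: log2(p) = -2.979822, -p*log2(p) = 0.377724
  p = 15/71 = 0.211268: log2(p) = -2.242857, -p*log2(p) = 0.473843
  p = 11/71 = 0.154930: log2(p) = -2.690316, -p*log2(p) = 0.416809
  p = 13/71 = 0.183099: log2(p) = -2.449307, -p*log2(p) = 0.448465
  p = 4/71 = 0.056338: log2(p) = -4.149747, -p*log2(p) = 0.233789
H = 0.508938 + 0.377724 + 0.473843 + 0.416809 + 0.448465 + 0.233789 = 2.459568

H = 2.4596 bits/symbol


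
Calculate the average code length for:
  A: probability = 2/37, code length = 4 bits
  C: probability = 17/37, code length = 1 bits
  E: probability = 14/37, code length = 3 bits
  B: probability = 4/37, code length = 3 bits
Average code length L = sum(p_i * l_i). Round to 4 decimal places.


Weighted contributions p_i * l_i:
  A: (2/37) * 4 = 8/37
  C: (17/37) * 1 = 17/37
  E: (14/37) * 3 = 42/37
  B: (4/37) * 3 = 12/37
Sum = (8 + 17 + 42 + 12)/37 = 79/37

L = 79/37 = 2.1351 bits/symbol


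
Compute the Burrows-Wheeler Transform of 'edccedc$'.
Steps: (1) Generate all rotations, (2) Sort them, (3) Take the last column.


Rotations (sorted):
  0: $edccedc -> last char: c
  1: c$edcced -> last char: d
  2: ccedc$ed -> last char: d
  3: cedc$edc -> last char: c
  4: dc$edcce -> last char: e
  5: dccedc$e -> last char: e
  6: edc$edcc -> last char: c
  7: edccedc$ -> last char: $


BWT = cddceec$


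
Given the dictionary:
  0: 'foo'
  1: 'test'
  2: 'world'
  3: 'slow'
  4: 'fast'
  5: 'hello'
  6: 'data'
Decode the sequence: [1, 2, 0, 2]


Look up each index in the dictionary:
  1 -> 'test'
  2 -> 'world'
  0 -> 'foo'
  2 -> 'world'

Decoded: "test world foo world"


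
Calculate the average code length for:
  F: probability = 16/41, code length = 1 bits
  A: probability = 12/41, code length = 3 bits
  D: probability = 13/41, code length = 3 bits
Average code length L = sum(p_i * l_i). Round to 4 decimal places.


Weighted contributions p_i * l_i:
  F: (16/41) * 1 = 16/41
  A: (12/41) * 3 = 36/41
  D: (13/41) * 3 = 39/41
Sum = (16 + 36 + 39)/41 = 91/41

L = 91/41 = 2.2195 bits/symbol


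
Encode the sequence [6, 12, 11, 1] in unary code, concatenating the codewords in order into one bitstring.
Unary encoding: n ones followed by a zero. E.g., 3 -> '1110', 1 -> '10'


Encode each number as n ones followed by a terminating 0:
  6 -> 1111110 (7 bits)
  12 -> 1111111111110 (13 bits)
  11 -> 111111111110 (12 bits)
  1 -> 10 (2 bits)
Total length = 7 + 13 + 12 + 2 = 34 bits.

Unary([6, 12, 11, 1]) = 1111110111111111111011111111111010 (34 bits)


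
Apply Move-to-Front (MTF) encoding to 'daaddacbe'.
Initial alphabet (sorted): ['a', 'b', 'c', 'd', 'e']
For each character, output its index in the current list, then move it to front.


MTF encoding:
'd': index 3 in ['a', 'b', 'c', 'd', 'e'] -> ['d', 'a', 'b', 'c', 'e']
'a': index 1 in ['d', 'a', 'b', 'c', 'e'] -> ['a', 'd', 'b', 'c', 'e']
'a': index 0 in ['a', 'd', 'b', 'c', 'e'] -> ['a', 'd', 'b', 'c', 'e']
'd': index 1 in ['a', 'd', 'b', 'c', 'e'] -> ['d', 'a', 'b', 'c', 'e']
'd': index 0 in ['d', 'a', 'b', 'c', 'e'] -> ['d', 'a', 'b', 'c', 'e']
'a': index 1 in ['d', 'a', 'b', 'c', 'e'] -> ['a', 'd', 'b', 'c', 'e']
'c': index 3 in ['a', 'd', 'b', 'c', 'e'] -> ['c', 'a', 'd', 'b', 'e']
'b': index 3 in ['c', 'a', 'd', 'b', 'e'] -> ['b', 'c', 'a', 'd', 'e']
'e': index 4 in ['b', 'c', 'a', 'd', 'e'] -> ['e', 'b', 'c', 'a', 'd']


Output: [3, 1, 0, 1, 0, 1, 3, 3, 4]


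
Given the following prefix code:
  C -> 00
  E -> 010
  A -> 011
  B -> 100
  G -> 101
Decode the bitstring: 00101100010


Decoding step by step:
Bits 00 -> C
Bits 101 -> G
Bits 100 -> B
Bits 010 -> E


Decoded message: CGBE


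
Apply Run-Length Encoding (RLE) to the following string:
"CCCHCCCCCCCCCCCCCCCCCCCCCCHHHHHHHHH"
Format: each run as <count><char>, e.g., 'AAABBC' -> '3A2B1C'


Scanning runs left to right:
  i=0: run of 'C' x 3 -> '3C'
  i=3: run of 'H' x 1 -> '1H'
  i=4: run of 'C' x 22 -> '22C'
  i=26: run of 'H' x 9 -> '9H'

RLE = 3C1H22C9H


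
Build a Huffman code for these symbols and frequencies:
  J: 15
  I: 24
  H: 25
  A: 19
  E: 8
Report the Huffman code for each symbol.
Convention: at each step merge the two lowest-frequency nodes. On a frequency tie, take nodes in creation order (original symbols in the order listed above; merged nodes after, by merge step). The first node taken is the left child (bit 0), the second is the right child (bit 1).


Huffman tree construction:
Step 1: Merge E(8) + J(15) = 23
Step 2: Merge A(19) + (E+J)(23) = 42
Step 3: Merge I(24) + H(25) = 49
Step 4: Merge (A+(E+J))(42) + (I+H)(49) = 91
Read each symbol's code off the tree from the root (left child = 0, right child = 1).

Codes:
  J: 011 (length 3)
  I: 10 (length 2)
  H: 11 (length 2)
  A: 00 (length 2)
  E: 010 (length 3)
Average code length: 205/91 = 2.2527 bits/symbol


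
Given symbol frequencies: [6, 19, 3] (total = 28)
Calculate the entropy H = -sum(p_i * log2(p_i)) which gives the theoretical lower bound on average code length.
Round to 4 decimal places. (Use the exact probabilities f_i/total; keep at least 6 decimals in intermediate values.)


Per-symbol terms -p_i * log2(p_i) with p_i = f_i/28:
  p = 6/28 = 0.214286: log2(p) = -2.222392, -p*log2(p) = 0.476227
  p = 19/28 = 0.678571: log2(p) = -0.559427, -p*log2(p) = 0.379611
  p = 3/28 = 0.107143: log2(p) = -3.222392, -p*log2(p) = 0.345256
H = 0.476227 + 0.379611 + 0.345256 = 1.201094

H = 1.2011 bits/symbol


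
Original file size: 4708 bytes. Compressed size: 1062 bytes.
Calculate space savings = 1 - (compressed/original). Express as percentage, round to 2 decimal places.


ratio = compressed/original = 1062/4708 = 0.225573
savings = 1 - ratio = 1 - 0.225573 = 0.774427
as a percentage: 0.774427 * 100 = 77.44%

Space savings = 1 - 1062/4708 = 77.44%


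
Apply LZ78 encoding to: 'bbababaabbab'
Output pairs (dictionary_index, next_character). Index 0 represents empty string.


LZ78 encoding steps:
Dictionary: {0: ''}
Step 1: w='' (idx 0), next='b' -> output (0, 'b'), add 'b' as idx 1
Step 2: w='b' (idx 1), next='a' -> output (1, 'a'), add 'ba' as idx 2
Step 3: w='ba' (idx 2), next='b' -> output (2, 'b'), add 'bab' as idx 3
Step 4: w='' (idx 0), next='a' -> output (0, 'a'), add 'a' as idx 4
Step 5: w='a' (idx 4), next='b' -> output (4, 'b'), add 'ab' as idx 5
Step 6: w='bab' (idx 3), end of input -> output (3, '')


Encoded: [(0, 'b'), (1, 'a'), (2, 'b'), (0, 'a'), (4, 'b'), (3, '')]


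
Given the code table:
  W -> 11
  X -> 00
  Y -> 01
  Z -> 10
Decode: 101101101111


Decoding:
10 -> Z
11 -> W
01 -> Y
10 -> Z
11 -> W
11 -> W


Result: ZWYZWW


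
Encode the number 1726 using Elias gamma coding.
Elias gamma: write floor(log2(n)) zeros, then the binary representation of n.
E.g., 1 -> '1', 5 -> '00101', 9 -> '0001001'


num_bits = floor(log2(1726)) + 1 = 11
leading_zeros = num_bits - 1 = 10
binary(1726) = 11010111110

Elias gamma(1726) = '0000000000' + '11010111110' = 000000000011010111110 (21 bits)


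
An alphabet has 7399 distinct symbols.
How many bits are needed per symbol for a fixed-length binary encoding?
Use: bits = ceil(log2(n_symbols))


log2(7399) = 12.8531
Bracket: 2^12 = 4096 < 7399 <= 2^13 = 8192
So ceil(log2(7399)) = 13

bits = ceil(log2(7399)) = ceil(12.8531) = 13 bits


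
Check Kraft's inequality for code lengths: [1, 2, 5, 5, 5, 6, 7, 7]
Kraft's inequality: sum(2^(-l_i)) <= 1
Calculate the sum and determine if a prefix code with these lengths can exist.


Sum = 2^(-1) + 2^(-2) + 2^(-5) + 2^(-5) + 2^(-5) + 2^(-6) + 2^(-7) + 2^(-7)
    = 0.5 + 0.25 + 0.03125 + 0.03125 + 0.03125 + 0.015625 + 0.0078125 + 0.0078125
    = 112/128 = 0.875
Since 0.875 <= 1, Kraft's inequality IS satisfied.
A prefix code with these lengths CAN exist.

Kraft sum = 0.875. Satisfied.


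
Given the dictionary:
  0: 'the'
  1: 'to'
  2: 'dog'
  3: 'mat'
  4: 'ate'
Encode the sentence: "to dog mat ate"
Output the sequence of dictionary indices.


Look up each word in the dictionary:
  'to' -> 1
  'dog' -> 2
  'mat' -> 3
  'ate' -> 4

Encoded: [1, 2, 3, 4]


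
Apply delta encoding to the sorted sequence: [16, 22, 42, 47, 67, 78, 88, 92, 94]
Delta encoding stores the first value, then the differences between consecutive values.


First value: 16
Deltas:
  22 - 16 = 6
  42 - 22 = 20
  47 - 42 = 5
  67 - 47 = 20
  78 - 67 = 11
  88 - 78 = 10
  92 - 88 = 4
  94 - 92 = 2


Delta encoded: [16, 6, 20, 5, 20, 11, 10, 4, 2]


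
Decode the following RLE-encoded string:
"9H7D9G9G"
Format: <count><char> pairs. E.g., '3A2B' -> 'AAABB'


Expanding each <count><char> pair:
  9H -> 'HHHHHHHHH'
  7D -> 'DDDDDDD'
  9G -> 'GGGGGGGGG'
  9G -> 'GGGGGGGGG'

Decoded = HHHHHHHHHDDDDDDDGGGGGGGGGGGGGGGGGG


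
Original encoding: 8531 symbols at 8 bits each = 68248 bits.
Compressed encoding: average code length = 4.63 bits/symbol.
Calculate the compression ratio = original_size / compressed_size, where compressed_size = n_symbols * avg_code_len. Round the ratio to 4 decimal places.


original_size = n_symbols * orig_bits = 8531 * 8 = 68248 bits
compressed_size = n_symbols * avg_code_len = 8531 * 4.63 = 39498.53 bits
ratio = original_size / compressed_size = 68248 / 39498.53 = 1.7279

Compression ratio = 1.7279


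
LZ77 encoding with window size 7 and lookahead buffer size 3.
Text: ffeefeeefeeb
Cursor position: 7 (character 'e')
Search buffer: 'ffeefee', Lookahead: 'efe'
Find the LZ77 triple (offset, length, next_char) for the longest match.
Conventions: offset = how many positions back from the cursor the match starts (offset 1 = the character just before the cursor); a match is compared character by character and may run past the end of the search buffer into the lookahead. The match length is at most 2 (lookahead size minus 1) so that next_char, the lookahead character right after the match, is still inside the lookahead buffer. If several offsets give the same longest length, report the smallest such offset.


Try each offset into the search buffer:
  offset=1 (pos 6, char 'e'): match length 1
  offset=2 (pos 5, char 'e'): match length 1
  offset=3 (pos 4, char 'f'): match length 0
  offset=4 (pos 3, char 'e'): match length 2
  offset=5 (pos 2, char 'e'): match length 1
  offset=6 (pos 1, char 'f'): match length 0
  offset=7 (pos 0, char 'f'): match length 0
Longest match has length 2 at offset 4.
next_char = character at position 7 + 2 = 9 -> 'e'

Best match: offset=4, length=2 (matching 'ef' starting at position 3)
LZ77 triple: (4, 2, 'e')


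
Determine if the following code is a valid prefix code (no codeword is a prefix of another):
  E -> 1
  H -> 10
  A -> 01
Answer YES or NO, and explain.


Checking each pair (does one codeword prefix another?):
  E='1' vs H='10': prefix -- VIOLATION

NO -- this is NOT a valid prefix code. E (1) is a prefix of H (10).


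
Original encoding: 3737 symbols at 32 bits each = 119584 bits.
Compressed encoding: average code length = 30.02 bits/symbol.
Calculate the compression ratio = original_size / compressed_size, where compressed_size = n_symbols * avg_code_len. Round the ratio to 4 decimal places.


original_size = n_symbols * orig_bits = 3737 * 32 = 119584 bits
compressed_size = n_symbols * avg_code_len = 3737 * 30.02 = 112184.74 bits
ratio = original_size / compressed_size = 119584 / 112184.74 = 1.066

Compression ratio = 1.066


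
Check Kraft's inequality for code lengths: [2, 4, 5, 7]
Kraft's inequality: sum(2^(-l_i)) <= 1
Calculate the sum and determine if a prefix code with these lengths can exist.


Sum = 2^(-2) + 2^(-4) + 2^(-5) + 2^(-7)
    = 0.25 + 0.0625 + 0.03125 + 0.0078125
    = 45/128 = 0.3515625
Since 0.3515625 <= 1, Kraft's inequality IS satisfied.
A prefix code with these lengths CAN exist.

Kraft sum = 0.3515625. Satisfied.


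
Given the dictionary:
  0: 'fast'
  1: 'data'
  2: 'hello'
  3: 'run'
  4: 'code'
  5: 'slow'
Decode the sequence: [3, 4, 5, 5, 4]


Look up each index in the dictionary:
  3 -> 'run'
  4 -> 'code'
  5 -> 'slow'
  5 -> 'slow'
  4 -> 'code'

Decoded: "run code slow slow code"
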